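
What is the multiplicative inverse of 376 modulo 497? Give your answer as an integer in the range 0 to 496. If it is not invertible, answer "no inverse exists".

115

Apply the Euclidean algorithm to 497 and 376:
497 = 1*376 + 121
376 = 3*121 + 13
121 = 9*13 + 4
13 = 3*4 + 1
4 = 4*1 + 0
Since gcd(376, 497) = 1, back-substitute to write 1 as a combination:
1 = 13 − 3·4
1 = −3·121 + 28·13
1 = 28·376 − 87·121
1 = −87·497 + 115·376
So 376·115 ≡ 1 (mod 497).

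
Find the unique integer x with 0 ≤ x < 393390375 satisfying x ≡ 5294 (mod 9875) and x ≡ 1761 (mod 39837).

Write x = 5294 + 9875·k. Then 9875·k ≡ 1761 − 5294 ≡ 36304 (mod 39837).
Need 9875⁻¹ mod 39837. Extended Euclid on (39837, 9875):
39837 = 4·9875 + 337
9875 = 29·337 + 102
337 = 3·102 + 31
102 = 3·31 + 9
31 = 3·9 + 4
9 = 2·4 + 1
4 = 4·1 + 0
Back-substitute:
1 = 9 − 2·4
1 = −2·31 + 7·9
1 = 7·102 − 23·31
1 = −23·337 + 76·102
1 = 76·9875 − 2227·337
1 = −2227·39837 + 8984·9875
9875⁻¹ ≡ 8984 (mod 39837), so k ≡ 8984·36304 ≡ 9617 (mod 39837).
x = 5294 + 9875·9617 = 94973169.

94973169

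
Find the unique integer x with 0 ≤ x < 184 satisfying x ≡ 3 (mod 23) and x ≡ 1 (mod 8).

49

Write x = 3 + 23·k. Then 23·k ≡ 1 − 3 ≡ 6 (mod 8).
Need 23⁻¹ mod 8. Extended Euclid on (8, 7):
8 = 1·7 + 1
7 = 7·1 + 0
Back-substitute:
1 = 8 − 7
23⁻¹ ≡ 7 (mod 8), so k ≡ 7·6 ≡ 2 (mod 8).
x = 3 + 23·2 = 49.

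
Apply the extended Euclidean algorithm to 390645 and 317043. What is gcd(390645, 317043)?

Euclidean algorithm:
390645 = 1·317043 + 73602
317043 = 4·73602 + 22635
73602 = 3·22635 + 5697
22635 = 3·5697 + 5544
5697 = 1·5544 + 153
5544 = 36·153 + 36
153 = 4·36 + 9
36 = 4·9 + 0
gcd(390645, 317043) = 9.
Working backward:
9 = 153 − 4·36
9 = −4·5544 + 145·153
9 = 145·5697 − 149·5544
9 = −149·22635 + 592·5697
9 = 592·73602 − 1925·22635
9 = −1925·317043 + 8292·73602
9 = 8292·390645 − 10217·317043
So 9 = (8292)·390645 + (-10217)·317043.

9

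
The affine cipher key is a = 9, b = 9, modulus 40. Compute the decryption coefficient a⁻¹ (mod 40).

Extended Euclidean algorithm:
40 = 4×9 + 4
9 = 2×4 + 1
4 = 4×1 + 0
Since gcd(9, 40) = 1, back-substitute to write 1 as a combination:
1 = 9 − 2·4
1 = −2·40 + 9·9
So 9·9 ≡ 1 (mod 40).

9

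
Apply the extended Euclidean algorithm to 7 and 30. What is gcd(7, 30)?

1

Repeated division:
30 = 4·7 + 2
7 = 3·2 + 1
2 = 2·1 + 0
gcd(7, 30) = 1.
Back-substituting:
1 = 7 − 3·2
1 = −3·30 + 13·7
So 1 = (-3)·30 + (13)·7.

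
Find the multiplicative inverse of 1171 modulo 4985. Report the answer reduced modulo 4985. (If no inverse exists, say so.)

3776

Apply the Euclidean algorithm to 4985 and 1171:
4985 = 4·1171 + 301
1171 = 3·301 + 268
301 = 1·268 + 33
268 = 8·33 + 4
33 = 8·4 + 1
4 = 4·1 + 0
gcd = 1, so the inverse exists. Back-substitute:
1 = 33 − 8·4
1 = −8·268 + 65·33
1 = 65·301 − 73·268
1 = −73·1171 + 284·301
1 = 284·4985 − 1209·1171
Hence 1171⁻¹ ≡ -1209 ≡ 3776 (mod 4985).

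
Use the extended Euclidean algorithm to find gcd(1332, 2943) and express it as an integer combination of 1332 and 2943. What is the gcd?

9

Repeated division:
2943 = 2×1332 + 279
1332 = 4×279 + 216
279 = 1×216 + 63
216 = 3×63 + 27
63 = 2×27 + 9
27 = 3×9 + 0
gcd(1332, 2943) = 9.
Back-substituting:
9 = 63 − 2·27
9 = −2·216 + 7·63
9 = 7·279 − 9·216
9 = −9·1332 + 43·279
9 = 43·2943 − 95·1332
So 9 = (43)·2943 + (-95)·1332.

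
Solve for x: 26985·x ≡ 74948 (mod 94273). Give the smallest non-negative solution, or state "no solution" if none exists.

First find gcd(26985, 94273):
94273 = 3×26985 + 13318
26985 = 2×13318 + 349
13318 = 38×349 + 56
349 = 6×56 + 13
56 = 4×13 + 4
13 = 3×4 + 1
4 = 4×1 + 0
gcd = 1, so a unique solution mod 94273 exists.
Back-substitute for the Bézout coefficients:
1 = 13 − 3·4
1 = −3·56 + 13·13
1 = 13·349 − 81·56
1 = −81·13318 + 3091·349
1 = 3091·26985 − 6263·13318
1 = −6263·94273 + 21880·26985
So 26985·(21880) ≡ 1 (mod 94273), giving 26985⁻¹ ≡ 21880.
x ≡ 26985⁻¹·74948 ≡ 21880·74948 ≡ 77678 (mod 94273).

77678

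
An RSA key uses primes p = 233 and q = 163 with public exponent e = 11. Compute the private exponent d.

φ(n) = (p−1)(q−1) = 232·162 = 37584.
Need d with 11·d ≡ 1 (mod 37584). Apply the extended Euclidean algorithm:
37584 = 3416*11 + 8
11 = 1*8 + 3
8 = 2*3 + 2
3 = 1*2 + 1
2 = 2*1 + 0
Back-substitute:
1 = 3 − 2
1 = −8 + 3·3
1 = 3·11 − 4·8
1 = −4·37584 + 13667·11
So 11·13667 ≡ 1 (mod 37584), hence d = 13667.

13667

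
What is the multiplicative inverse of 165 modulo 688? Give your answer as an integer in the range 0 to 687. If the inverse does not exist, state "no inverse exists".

Apply the Euclidean algorithm to 688 and 165:
688 = 4·165 + 28
165 = 5·28 + 25
28 = 1·25 + 3
25 = 8·3 + 1
3 = 3·1 + 0
Since gcd(165, 688) = 1, back-substitute to write 1 as a combination:
1 = 25 − 8·3
1 = −8·28 + 9·25
1 = 9·165 − 53·28
1 = −53·688 + 221·165
So 165·221 ≡ 1 (mod 688).

221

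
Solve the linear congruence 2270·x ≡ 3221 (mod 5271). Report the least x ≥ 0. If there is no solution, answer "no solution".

First find gcd(2270, 5271):
5271 = 2·2270 + 731
2270 = 3·731 + 77
731 = 9·77 + 38
77 = 2·38 + 1
38 = 38·1 + 0
gcd = 1, so a unique solution mod 5271 exists.
Back-substitute for the Bézout coefficients:
1 = 77 − 2·38
1 = −2·731 + 19·77
1 = 19·2270 − 59·731
1 = −59·5271 + 137·2270
So 2270·(137) ≡ 1 (mod 5271), giving 2270⁻¹ ≡ 137.
x ≡ 2270⁻¹·3221 ≡ 137·3221 ≡ 3784 (mod 5271).

3784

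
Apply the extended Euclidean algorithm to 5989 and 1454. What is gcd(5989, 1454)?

1

Repeated division:
5989 = 4·1454 + 173
1454 = 8·173 + 70
173 = 2·70 + 33
70 = 2·33 + 4
33 = 8·4 + 1
4 = 4·1 + 0
gcd(5989, 1454) = 1.
Express as a combination:
1 = 33 − 8·4
1 = −8·70 + 17·33
1 = 17·173 − 42·70
1 = −42·1454 + 353·173
1 = 353·5989 − 1454·1454
So 1 = (353)·5989 + (-1454)·1454.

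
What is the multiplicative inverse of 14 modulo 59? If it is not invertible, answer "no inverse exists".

gcd(59, 14) by repeated division:
59 = 4×14 + 3
14 = 4×3 + 2
3 = 1×2 + 1
2 = 2×1 + 0
gcd = 1, so the inverse exists. Back-substitute:
1 = 3 − 2
1 = −14 + 5·3
1 = 5·59 − 21·14
Thus 14·(-21) ≡ 1 (mod 59); reducing, -21 mod 59 = 38.

38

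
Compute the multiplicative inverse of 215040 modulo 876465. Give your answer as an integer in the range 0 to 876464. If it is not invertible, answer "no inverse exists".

no inverse exists

Euclidean algorithm on 876465, 215040:
876465 = 4*215040 + 16305
215040 = 13*16305 + 3075
16305 = 5*3075 + 930
3075 = 3*930 + 285
930 = 3*285 + 75
285 = 3*75 + 60
75 = 1*60 + 15
60 = 4*15 + 0
The gcd is 15, not 1, hence no inverse exists.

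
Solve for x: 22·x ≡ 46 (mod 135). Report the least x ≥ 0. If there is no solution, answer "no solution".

88

First find gcd(22, 135):
135 = 6·22 + 3
22 = 7·3 + 1
3 = 3·1 + 0
gcd = 1, so a unique solution mod 135 exists.
Back-substitute for the Bézout coefficients:
1 = 22 − 7·3
1 = −7·135 + 43·22
So 22·(43) ≡ 1 (mod 135), giving 22⁻¹ ≡ 43.
x ≡ 22⁻¹·46 ≡ 43·46 ≡ 88 (mod 135).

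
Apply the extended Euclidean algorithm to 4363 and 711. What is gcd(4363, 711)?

1

Apply Euclid's algorithm to 4363 and 711:
4363 = 6*711 + 97
711 = 7*97 + 32
97 = 3*32 + 1
32 = 32*1 + 0
gcd(4363, 711) = 1.
Express as a combination:
1 = 97 − 3·32
1 = −3·711 + 22·97
1 = 22·4363 − 135·711
So 1 = (22)·4363 + (-135)·711.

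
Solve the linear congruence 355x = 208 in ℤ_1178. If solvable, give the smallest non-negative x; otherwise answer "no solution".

130

First find gcd(355, 1178):
1178 = 3·355 + 113
355 = 3·113 + 16
113 = 7·16 + 1
16 = 16·1 + 0
gcd = 1, so a unique solution mod 1178 exists.
Back-substitute for the Bézout coefficients:
1 = 113 − 7·16
1 = −7·355 + 22·113
1 = 22·1178 − 73·355
So 355·(-73) ≡ 1 (mod 1178), giving 355⁻¹ ≡ 1105.
x ≡ 355⁻¹·208 ≡ 1105·208 ≡ 130 (mod 1178).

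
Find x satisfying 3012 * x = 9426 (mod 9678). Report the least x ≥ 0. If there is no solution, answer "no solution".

167

First find gcd(3012, 9678):
9678 = 3*3012 + 642
3012 = 4*642 + 444
642 = 1*444 + 198
444 = 2*198 + 48
198 = 4*48 + 6
48 = 8*6 + 0
gcd = 6 and 6 | 9426, so solutions exist. Divide through by 6: 502x ≡ 1571 (mod 1613).
Now find 502⁻¹ mod 1613:
1613 = 3×502 + 107
502 = 4×107 + 74
107 = 1×74 + 33
74 = 2×33 + 8
33 = 4×8 + 1
8 = 8×1 + 0
Back-substitute:
1 = 33 − 4·8
1 = −4·74 + 9·33
1 = 9·107 − 13·74
1 = −13·502 + 61·107
1 = 61·1613 − 196·502
So 502·(-196) ≡ 1 (mod 1613), i.e. 502⁻¹ ≡ 1417.
Then x ≡ 1417·1571 ≡ 167 (mod 1613); the smallest non-negative solution is x = 167.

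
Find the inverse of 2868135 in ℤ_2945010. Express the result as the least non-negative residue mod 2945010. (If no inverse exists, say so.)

Euclidean algorithm on 2945010, 2868135:
2945010 = 1·2868135 + 76875
2868135 = 37·76875 + 23760
76875 = 3·23760 + 5595
23760 = 4·5595 + 1380
5595 = 4·1380 + 75
1380 = 18·75 + 30
75 = 2·30 + 15
30 = 2·15 + 0
The gcd is 15, not 1, hence no inverse exists.

no inverse exists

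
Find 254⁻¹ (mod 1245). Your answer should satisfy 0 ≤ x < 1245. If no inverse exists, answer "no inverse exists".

Apply the Euclidean algorithm to 1245 and 254:
1245 = 4*254 + 229
254 = 1*229 + 25
229 = 9*25 + 4
25 = 6*4 + 1
4 = 4*1 + 0
The gcd is 1. Working backward:
1 = 25 − 6·4
1 = −6·229 + 55·25
1 = 55·254 − 61·229
1 = −61·1245 + 299·254
So 254·299 ≡ 1 (mod 1245).

299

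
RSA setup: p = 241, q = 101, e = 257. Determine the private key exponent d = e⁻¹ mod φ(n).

φ(n) = (p−1)(q−1) = 240·100 = 24000.
Need d with 257·d ≡ 1 (mod 24000). Apply the extended Euclidean algorithm:
24000 = 93*257 + 99
257 = 2*99 + 59
99 = 1*59 + 40
59 = 1*40 + 19
40 = 2*19 + 2
19 = 9*2 + 1
2 = 2*1 + 0
Back-substitute:
1 = 19 − 9·2
1 = −9·40 + 19·19
1 = 19·59 − 28·40
1 = −28·99 + 47·59
1 = 47·257 − 122·99
1 = −122·24000 + 11393·257
So 257·11393 ≡ 1 (mod 24000), hence d = 11393.

11393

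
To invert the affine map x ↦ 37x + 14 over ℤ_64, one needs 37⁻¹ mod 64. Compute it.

45

Run Euclid on (64, 37):
64 = 1*37 + 27
37 = 1*27 + 10
27 = 2*10 + 7
10 = 1*7 + 3
7 = 2*3 + 1
3 = 3*1 + 0
The gcd is 1. Working backward:
1 = 7 − 2·3
1 = −2·10 + 3·7
1 = 3·27 − 8·10
1 = −8·37 + 11·27
1 = 11·64 − 19·37
So 37·(-19) ≡ 1 (mod 64), and -19 ≡ 45 (mod 64).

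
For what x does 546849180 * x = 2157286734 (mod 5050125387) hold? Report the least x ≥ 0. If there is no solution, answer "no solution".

First find gcd(546849180, 5050125387):
5050125387 = 9·546849180 + 128482767
546849180 = 4·128482767 + 32918112
128482767 = 3·32918112 + 29728431
32918112 = 1·29728431 + 3189681
29728431 = 9·3189681 + 1021302
3189681 = 3·1021302 + 125775
1021302 = 8·125775 + 15102
125775 = 8·15102 + 4959
15102 = 3·4959 + 225
4959 = 22·225 + 9
225 = 25·9 + 0
gcd = 9 and 9 | 2157286734, so solutions exist. Divide through by 9: 60761020x ≡ 239698526 (mod 561125043).
Now find 60761020⁻¹ mod 561125043:
561125043 = 9·60761020 + 14275863
60761020 = 4·14275863 + 3657568
14275863 = 3·3657568 + 3303159
3657568 = 1·3303159 + 354409
3303159 = 9·354409 + 113478
354409 = 3·113478 + 13975
113478 = 8·13975 + 1678
13975 = 8·1678 + 551
1678 = 3·551 + 25
551 = 22·25 + 1
25 = 25·1 + 0
Back-substitute:
1 = 551 − 22·25
1 = −22·1678 + 67·551
1 = 67·13975 − 558·1678
1 = −558·113478 + 4531·13975
1 = 4531·354409 − 14151·113478
1 = −14151·3303159 + 131890·354409
1 = 131890·3657568 − 146041·3303159
1 = −146041·14275863 + 570013·3657568
1 = 570013·60761020 − 2426093·14275863
1 = −2426093·561125043 + 22404850·60761020
So 60761020⁻¹ ≡ 22404850 (mod 561125043).
Then x ≡ 22404850·239698526 ≡ 131082173 (mod 561125043); the smallest non-negative solution is x = 131082173.

131082173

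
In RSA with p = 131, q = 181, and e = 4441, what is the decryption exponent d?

φ(n) = (p−1)(q−1) = 130·180 = 23400.
Need d with 4441·d ≡ 1 (mod 23400). Apply the extended Euclidean algorithm:
23400 = 5*4441 + 1195
4441 = 3*1195 + 856
1195 = 1*856 + 339
856 = 2*339 + 178
339 = 1*178 + 161
178 = 1*161 + 17
161 = 9*17 + 8
17 = 2*8 + 1
8 = 8*1 + 0
Back-substitute:
1 = 17 − 2·8
1 = −2·161 + 19·17
1 = 19·178 − 21·161
1 = −21·339 + 40·178
1 = 40·856 − 101·339
1 = −101·1195 + 141·856
1 = 141·4441 − 524·1195
1 = −524·23400 + 2761·4441
So 4441·2761 ≡ 1 (mod 23400), hence d = 2761.

2761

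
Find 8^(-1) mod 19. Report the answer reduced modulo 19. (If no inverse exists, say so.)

Run Euclid on (19, 8):
19 = 2×8 + 3
8 = 2×3 + 2
3 = 1×2 + 1
2 = 2×1 + 0
Since gcd(8, 19) = 1, back-substitute to write 1 as a combination:
1 = 3 − 2
1 = −8 + 3·3
1 = 3·19 − 7·8
Hence 8⁻¹ ≡ -7 ≡ 12 (mod 19).

12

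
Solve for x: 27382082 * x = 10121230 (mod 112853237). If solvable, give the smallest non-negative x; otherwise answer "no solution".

13288048

First find gcd(27382082, 112853237):
112853237 = 4*27382082 + 3324909
27382082 = 8*3324909 + 782810
3324909 = 4*782810 + 193669
782810 = 4*193669 + 8134
193669 = 23*8134 + 6587
8134 = 1*6587 + 1547
6587 = 4*1547 + 399
1547 = 3*399 + 350
399 = 1*350 + 49
350 = 7*49 + 7
49 = 7*7 + 0
gcd = 7 and 7 | 10121230, so solutions exist. Divide through by 7: 3911726x ≡ 1445890 (mod 16121891).
Now find 3911726⁻¹ mod 16121891:
16121891 = 4*3911726 + 474987
3911726 = 8*474987 + 111830
474987 = 4*111830 + 27667
111830 = 4*27667 + 1162
27667 = 23*1162 + 941
1162 = 1*941 + 221
941 = 4*221 + 57
221 = 3*57 + 50
57 = 1*50 + 7
50 = 7*7 + 1
7 = 7*1 + 0
Back-substitute:
1 = 50 − 7·7
1 = −7·57 + 8·50
1 = 8·221 − 31·57
1 = −31·941 + 132·221
1 = 132·1162 − 163·941
1 = −163·27667 + 3881·1162
1 = 3881·111830 − 15687·27667
1 = −15687·474987 + 66629·111830
1 = 66629·3911726 − 548719·474987
1 = −548719·16121891 + 2261505·3911726
So 3911726⁻¹ ≡ 2261505 (mod 16121891).
Then x ≡ 2261505·1445890 ≡ 13288048 (mod 16121891); the smallest non-negative solution is x = 13288048.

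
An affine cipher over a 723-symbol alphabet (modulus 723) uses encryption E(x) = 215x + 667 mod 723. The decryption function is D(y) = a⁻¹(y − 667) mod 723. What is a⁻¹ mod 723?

380

Run Euclid on (723, 215):
723 = 3·215 + 78
215 = 2·78 + 59
78 = 1·59 + 19
59 = 3·19 + 2
19 = 9·2 + 1
2 = 2·1 + 0
The gcd is 1. Working backward:
1 = 19 − 9·2
1 = −9·59 + 28·19
1 = 28·78 − 37·59
1 = −37·215 + 102·78
1 = 102·723 − 343·215
Hence 215⁻¹ ≡ -343 ≡ 380 (mod 723).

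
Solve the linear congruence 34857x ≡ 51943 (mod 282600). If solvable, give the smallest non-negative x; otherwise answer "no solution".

no solution

gcd(34857, 282600):
282600 = 8×34857 + 3744
34857 = 9×3744 + 1161
3744 = 3×1161 + 261
1161 = 4×261 + 117
261 = 2×117 + 27
117 = 4×27 + 9
27 = 3×9 + 0
gcd = 9, but 9 ∤ 51943, so the congruence has no solution.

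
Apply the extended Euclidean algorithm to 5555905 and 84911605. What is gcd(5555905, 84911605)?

5

Euclidean algorithm:
84911605 = 15·5555905 + 1573030
5555905 = 3·1573030 + 836815
1573030 = 1·836815 + 736215
836815 = 1·736215 + 100600
736215 = 7·100600 + 32015
100600 = 3·32015 + 4555
32015 = 7·4555 + 130
4555 = 35·130 + 5
130 = 26·5 + 0
gcd(5555905, 84911605) = 5.
Back-substituting:
5 = 4555 − 35·130
5 = −35·32015 + 246·4555
5 = 246·100600 − 773·32015
5 = −773·736215 + 5657·100600
5 = 5657·836815 − 6430·736215
5 = −6430·1573030 + 12087·836815
5 = 12087·5555905 − 42691·1573030
5 = −42691·84911605 + 652452·5555905
So 5 = (-42691)·84911605 + (652452)·5555905.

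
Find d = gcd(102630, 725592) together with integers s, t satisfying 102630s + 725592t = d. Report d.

6

Repeated division:
725592 = 7×102630 + 7182
102630 = 14×7182 + 2082
7182 = 3×2082 + 936
2082 = 2×936 + 210
936 = 4×210 + 96
210 = 2×96 + 18
96 = 5×18 + 6
18 = 3×6 + 0
gcd(102630, 725592) = 6.
Express as a combination:
6 = 96 − 5·18
6 = −5·210 + 11·96
6 = 11·936 − 49·210
6 = −49·2082 + 109·936
6 = 109·7182 − 376·2082
6 = −376·102630 + 5373·7182
6 = 5373·725592 − 37987·102630
So 6 = (5373)·725592 + (-37987)·102630.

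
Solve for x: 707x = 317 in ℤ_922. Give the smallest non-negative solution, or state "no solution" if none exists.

First find gcd(707, 922):
922 = 1·707 + 215
707 = 3·215 + 62
215 = 3·62 + 29
62 = 2·29 + 4
29 = 7·4 + 1
4 = 4·1 + 0
gcd = 1, so a unique solution mod 922 exists.
Back-substitute for the Bézout coefficients:
1 = 29 − 7·4
1 = −7·62 + 15·29
1 = 15·215 − 52·62
1 = −52·707 + 171·215
1 = 171·922 − 223·707
So 707·(-223) ≡ 1 (mod 922), giving 707⁻¹ ≡ 699.
x ≡ 707⁻¹·317 ≡ 699·317 ≡ 303 (mod 922).

303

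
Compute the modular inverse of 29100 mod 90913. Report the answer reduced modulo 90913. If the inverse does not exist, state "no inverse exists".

Run Euclid on (90913, 29100):
90913 = 3*29100 + 3613
29100 = 8*3613 + 196
3613 = 18*196 + 85
196 = 2*85 + 26
85 = 3*26 + 7
26 = 3*7 + 5
7 = 1*5 + 2
5 = 2*2 + 1
2 = 2*1 + 0
The gcd is 1. Working backward:
1 = 5 − 2·2
1 = −2·7 + 3·5
1 = 3·26 − 11·7
1 = −11·85 + 36·26
1 = 36·196 − 83·85
1 = −83·3613 + 1530·196
1 = 1530·29100 − 12323·3613
1 = −12323·90913 + 38499·29100
So 29100·38499 ≡ 1 (mod 90913).

38499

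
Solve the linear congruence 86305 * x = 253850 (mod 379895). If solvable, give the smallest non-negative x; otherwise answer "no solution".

43849

First find gcd(86305, 379895):
379895 = 4·86305 + 34675
86305 = 2·34675 + 16955
34675 = 2·16955 + 765
16955 = 22·765 + 125
765 = 6·125 + 15
125 = 8·15 + 5
15 = 3·5 + 0
gcd = 5 and 5 | 253850, so solutions exist. Divide through by 5: 17261x ≡ 50770 (mod 75979).
Now find 17261⁻¹ mod 75979:
75979 = 4·17261 + 6935
17261 = 2·6935 + 3391
6935 = 2·3391 + 153
3391 = 22·153 + 25
153 = 6·25 + 3
25 = 8·3 + 1
3 = 3·1 + 0
Back-substitute:
1 = 25 − 8·3
1 = −8·153 + 49·25
1 = 49·3391 − 1086·153
1 = −1086·6935 + 2221·3391
1 = 2221·17261 − 5528·6935
1 = −5528·75979 + 24333·17261
So 17261⁻¹ ≡ 24333 (mod 75979).
Then x ≡ 24333·50770 ≡ 43849 (mod 75979); the smallest non-negative solution is x = 43849.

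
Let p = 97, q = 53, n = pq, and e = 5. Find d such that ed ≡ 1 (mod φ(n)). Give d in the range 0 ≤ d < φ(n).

1997

φ(n) = (p−1)(q−1) = 96·52 = 4992.
Need d with 5·d ≡ 1 (mod 4992). Apply the extended Euclidean algorithm:
4992 = 998×5 + 2
5 = 2×2 + 1
2 = 2×1 + 0
Back-substitute:
1 = 5 − 2·2
1 = −2·4992 + 1997·5
So 5·1997 ≡ 1 (mod 4992), hence d = 1997.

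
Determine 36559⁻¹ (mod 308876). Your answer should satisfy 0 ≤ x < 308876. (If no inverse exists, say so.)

209815

Run Euclid on (308876, 36559):
308876 = 8×36559 + 16404
36559 = 2×16404 + 3751
16404 = 4×3751 + 1400
3751 = 2×1400 + 951
1400 = 1×951 + 449
951 = 2×449 + 53
449 = 8×53 + 25
53 = 2×25 + 3
25 = 8×3 + 1
3 = 3×1 + 0
The gcd is 1. Working backward:
1 = 25 − 8·3
1 = −8·53 + 17·25
1 = 17·449 − 144·53
1 = −144·951 + 305·449
1 = 305·1400 − 449·951
1 = −449·3751 + 1203·1400
1 = 1203·16404 − 5261·3751
1 = −5261·36559 + 11725·16404
1 = 11725·308876 − 99061·36559
So 36559·(-99061) ≡ 1 (mod 308876), and -99061 ≡ 209815 (mod 308876).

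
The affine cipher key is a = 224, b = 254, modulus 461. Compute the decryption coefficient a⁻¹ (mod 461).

319

Extended Euclidean algorithm:
461 = 2*224 + 13
224 = 17*13 + 3
13 = 4*3 + 1
3 = 3*1 + 0
Since gcd(224, 461) = 1, back-substitute to write 1 as a combination:
1 = 13 − 4·3
1 = −4·224 + 69·13
1 = 69·461 − 142·224
So 224·(-142) ≡ 1 (mod 461), and -142 ≡ 319 (mod 461).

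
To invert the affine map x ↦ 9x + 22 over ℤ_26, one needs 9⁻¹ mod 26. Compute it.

Run Euclid on (26, 9):
26 = 2*9 + 8
9 = 1*8 + 1
8 = 8*1 + 0
gcd = 1, so the inverse exists. Back-substitute:
1 = 9 − 8
1 = −26 + 3·9
So 9·3 ≡ 1 (mod 26).

3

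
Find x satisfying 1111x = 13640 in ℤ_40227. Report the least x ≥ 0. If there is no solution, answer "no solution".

2402

First find gcd(1111, 40227):
40227 = 36*1111 + 231
1111 = 4*231 + 187
231 = 1*187 + 44
187 = 4*44 + 11
44 = 4*11 + 0
gcd = 11 and 11 | 13640, so solutions exist. Divide through by 11: 101x ≡ 1240 (mod 3657).
Now find 101⁻¹ mod 3657:
3657 = 36·101 + 21
101 = 4·21 + 17
21 = 1·17 + 4
17 = 4·4 + 1
4 = 4·1 + 0
Back-substitute:
1 = 17 − 4·4
1 = −4·21 + 5·17
1 = 5·101 − 24·21
1 = −24·3657 + 869·101
So 101⁻¹ ≡ 869 (mod 3657).
Then x ≡ 869·1240 ≡ 2402 (mod 3657); the smallest non-negative solution is x = 2402.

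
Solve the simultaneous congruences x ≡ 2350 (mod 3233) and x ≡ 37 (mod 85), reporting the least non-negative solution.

257757

Write x = 2350 + 3233·k. Then 3233·k ≡ 37 − 2350 ≡ 67 (mod 85).
Need 3233⁻¹ mod 85. Extended Euclid on (85, 3):
85 = 28·3 + 1
3 = 3·1 + 0
Back-substitute:
1 = 85 − 28·3
3233⁻¹ ≡ 57 (mod 85), so k ≡ 57·67 ≡ 79 (mod 85).
x = 2350 + 3233·79 = 257757.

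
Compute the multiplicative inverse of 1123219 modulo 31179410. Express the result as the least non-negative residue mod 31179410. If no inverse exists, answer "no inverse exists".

23988919

gcd(31179410, 1123219) by repeated division:
31179410 = 27*1123219 + 852497
1123219 = 1*852497 + 270722
852497 = 3*270722 + 40331
270722 = 6*40331 + 28736
40331 = 1*28736 + 11595
28736 = 2*11595 + 5546
11595 = 2*5546 + 503
5546 = 11*503 + 13
503 = 38*13 + 9
13 = 1*9 + 4
9 = 2*4 + 1
4 = 4*1 + 0
gcd = 1, so the inverse exists. Back-substitute:
1 = 9 − 2·4
1 = −2·13 + 3·9
1 = 3·503 − 116·13
1 = −116·5546 + 1279·503
1 = 1279·11595 − 2674·5546
1 = −2674·28736 + 6627·11595
1 = 6627·40331 − 9301·28736
1 = −9301·270722 + 62433·40331
1 = 62433·852497 − 196600·270722
1 = −196600·1123219 + 259033·852497
1 = 259033·31179410 − 7190491·1123219
So 1123219·(-7190491) ≡ 1 (mod 31179410), and -7190491 ≡ 23988919 (mod 31179410).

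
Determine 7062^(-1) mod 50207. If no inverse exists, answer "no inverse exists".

27734

Apply the Euclidean algorithm to 50207 and 7062:
50207 = 7×7062 + 773
7062 = 9×773 + 105
773 = 7×105 + 38
105 = 2×38 + 29
38 = 1×29 + 9
29 = 3×9 + 2
9 = 4×2 + 1
2 = 2×1 + 0
The gcd is 1. Working backward:
1 = 9 − 4·2
1 = −4·29 + 13·9
1 = 13·38 − 17·29
1 = −17·105 + 47·38
1 = 47·773 − 346·105
1 = −346·7062 + 3161·773
1 = 3161·50207 − 22473·7062
Thus 7062·(-22473) ≡ 1 (mod 50207); reducing, -22473 mod 50207 = 27734.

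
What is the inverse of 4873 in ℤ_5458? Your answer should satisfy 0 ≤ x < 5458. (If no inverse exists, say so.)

Run Euclid on (5458, 4873):
5458 = 1*4873 + 585
4873 = 8*585 + 193
585 = 3*193 + 6
193 = 32*6 + 1
6 = 6*1 + 0
The gcd is 1. Working backward:
1 = 193 − 32·6
1 = −32·585 + 97·193
1 = 97·4873 − 808·585
1 = −808·5458 + 905·4873
So 4873·905 ≡ 1 (mod 5458).

905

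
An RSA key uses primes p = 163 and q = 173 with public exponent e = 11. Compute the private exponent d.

φ(n) = (p−1)(q−1) = 162·172 = 27864.
Need d with 11·d ≡ 1 (mod 27864). Apply the extended Euclidean algorithm:
27864 = 2533*11 + 1
11 = 11*1 + 0
Back-substitute:
1 = 27864 − 2533·11
So 11·(-2533) ≡ 1 (mod 27864), hence d ≡ -2533 ≡ 25331 (mod 27864).

25331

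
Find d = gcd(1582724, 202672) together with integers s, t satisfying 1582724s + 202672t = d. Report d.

4

Repeated division:
1582724 = 7*202672 + 164020
202672 = 1*164020 + 38652
164020 = 4*38652 + 9412
38652 = 4*9412 + 1004
9412 = 9*1004 + 376
1004 = 2*376 + 252
376 = 1*252 + 124
252 = 2*124 + 4
124 = 31*4 + 0
gcd(1582724, 202672) = 4.
Express as a combination:
4 = 252 − 2·124
4 = −2·376 + 3·252
4 = 3·1004 − 8·376
4 = −8·9412 + 75·1004
4 = 75·38652 − 308·9412
4 = −308·164020 + 1307·38652
4 = 1307·202672 − 1615·164020
4 = −1615·1582724 + 12612·202672
So 4 = (-1615)·1582724 + (12612)·202672.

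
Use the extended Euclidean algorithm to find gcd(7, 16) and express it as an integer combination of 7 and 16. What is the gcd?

Repeated division:
16 = 2·7 + 2
7 = 3·2 + 1
2 = 2·1 + 0
gcd(7, 16) = 1.
Working backward:
1 = 7 − 3·2
1 = −3·16 + 7·7
So 1 = (-3)·16 + (7)·7.

1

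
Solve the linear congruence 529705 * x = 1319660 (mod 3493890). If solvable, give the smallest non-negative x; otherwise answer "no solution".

First find gcd(529705, 3493890):
3493890 = 6×529705 + 315660
529705 = 1×315660 + 214045
315660 = 1×214045 + 101615
214045 = 2×101615 + 10815
101615 = 9×10815 + 4280
10815 = 2×4280 + 2255
4280 = 1×2255 + 2025
2255 = 1×2025 + 230
2025 = 8×230 + 185
230 = 1×185 + 45
185 = 4×45 + 5
45 = 9×5 + 0
gcd = 5 and 5 | 1319660, so solutions exist. Divide through by 5: 105941x ≡ 263932 (mod 698778).
Now find 105941⁻¹ mod 698778:
698778 = 6·105941 + 63132
105941 = 1·63132 + 42809
63132 = 1·42809 + 20323
42809 = 2·20323 + 2163
20323 = 9·2163 + 856
2163 = 2·856 + 451
856 = 1·451 + 405
451 = 1·405 + 46
405 = 8·46 + 37
46 = 1·37 + 9
37 = 4·9 + 1
9 = 9·1 + 0
Back-substitute:
1 = 37 − 4·9
1 = −4·46 + 5·37
1 = 5·405 − 44·46
1 = −44·451 + 49·405
1 = 49·856 − 93·451
1 = −93·2163 + 235·856
1 = 235·20323 − 2208·2163
1 = −2208·42809 + 4651·20323
1 = 4651·63132 − 6859·42809
1 = −6859·105941 + 11510·63132
1 = 11510·698778 − 75919·105941
So 105941·(-75919) ≡ 1 (mod 698778), i.e. 105941⁻¹ ≡ 622859.
Then x ≡ 622859·263932 ≡ 5642 (mod 698778); the smallest non-negative solution is x = 5642.

5642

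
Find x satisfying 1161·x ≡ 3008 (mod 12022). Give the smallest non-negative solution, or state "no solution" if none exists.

8214

First find gcd(1161, 12022):
12022 = 10·1161 + 412
1161 = 2·412 + 337
412 = 1·337 + 75
337 = 4·75 + 37
75 = 2·37 + 1
37 = 37·1 + 0
gcd = 1, so a unique solution mod 12022 exists.
Back-substitute for the Bézout coefficients:
1 = 75 − 2·37
1 = −2·337 + 9·75
1 = 9·412 − 11·337
1 = −11·1161 + 31·412
1 = 31·12022 − 321·1161
So 1161·(-321) ≡ 1 (mod 12022), giving 1161⁻¹ ≡ 11701.
x ≡ 1161⁻¹·3008 ≡ 11701·3008 ≡ 8214 (mod 12022).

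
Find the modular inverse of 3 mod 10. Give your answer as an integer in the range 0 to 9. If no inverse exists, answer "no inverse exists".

Apply the Euclidean algorithm to 10 and 3:
10 = 3*3 + 1
3 = 3*1 + 0
Since gcd(3, 10) = 1, back-substitute to write 1 as a combination:
1 = 10 − 3·3
Hence 3⁻¹ ≡ -3 ≡ 7 (mod 10).

7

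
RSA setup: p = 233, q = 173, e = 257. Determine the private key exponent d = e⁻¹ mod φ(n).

φ(n) = (p−1)(q−1) = 232·172 = 39904.
Need d with 257·d ≡ 1 (mod 39904). Apply the extended Euclidean algorithm:
39904 = 155*257 + 69
257 = 3*69 + 50
69 = 1*50 + 19
50 = 2*19 + 12
19 = 1*12 + 7
12 = 1*7 + 5
7 = 1*5 + 2
5 = 2*2 + 1
2 = 2*1 + 0
Back-substitute:
1 = 5 − 2·2
1 = −2·7 + 3·5
1 = 3·12 − 5·7
1 = −5·19 + 8·12
1 = 8·50 − 21·19
1 = −21·69 + 29·50
1 = 29·257 − 108·69
1 = −108·39904 + 16769·257
So 257·16769 ≡ 1 (mod 39904), hence d = 16769.

16769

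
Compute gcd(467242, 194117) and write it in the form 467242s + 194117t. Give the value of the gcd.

1

Apply Euclid's algorithm to 467242 and 194117:
467242 = 2·194117 + 79008
194117 = 2·79008 + 36101
79008 = 2·36101 + 6806
36101 = 5·6806 + 2071
6806 = 3·2071 + 593
2071 = 3·593 + 292
593 = 2·292 + 9
292 = 32·9 + 4
9 = 2·4 + 1
4 = 4·1 + 0
gcd(467242, 194117) = 1.
Working backward:
1 = 9 − 2·4
1 = −2·292 + 65·9
1 = 65·593 − 132·292
1 = −132·2071 + 461·593
1 = 461·6806 − 1515·2071
1 = −1515·36101 + 8036·6806
1 = 8036·79008 − 17587·36101
1 = −17587·194117 + 43210·79008
1 = 43210·467242 − 104007·194117
So 1 = (43210)·467242 + (-104007)·194117.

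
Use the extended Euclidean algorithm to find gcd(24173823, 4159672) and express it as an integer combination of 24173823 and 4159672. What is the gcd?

1

Repeated division:
24173823 = 5·4159672 + 3375463
4159672 = 1·3375463 + 784209
3375463 = 4·784209 + 238627
784209 = 3·238627 + 68328
238627 = 3·68328 + 33643
68328 = 2·33643 + 1042
33643 = 32·1042 + 299
1042 = 3·299 + 145
299 = 2·145 + 9
145 = 16·9 + 1
9 = 9·1 + 0
gcd(24173823, 4159672) = 1.
Back-substituting:
1 = 145 − 16·9
1 = −16·299 + 33·145
1 = 33·1042 − 115·299
1 = −115·33643 + 3713·1042
1 = 3713·68328 − 7541·33643
1 = −7541·238627 + 26336·68328
1 = 26336·784209 − 86549·238627
1 = −86549·3375463 + 372532·784209
1 = 372532·4159672 − 459081·3375463
1 = −459081·24173823 + 2667937·4159672
So 1 = (-459081)·24173823 + (2667937)·4159672.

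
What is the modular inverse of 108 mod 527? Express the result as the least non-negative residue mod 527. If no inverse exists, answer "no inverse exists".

122

Extended Euclidean algorithm:
527 = 4×108 + 95
108 = 1×95 + 13
95 = 7×13 + 4
13 = 3×4 + 1
4 = 4×1 + 0
The gcd is 1. Working backward:
1 = 13 − 3·4
1 = −3·95 + 22·13
1 = 22·108 − 25·95
1 = −25·527 + 122·108
So 108·122 ≡ 1 (mod 527).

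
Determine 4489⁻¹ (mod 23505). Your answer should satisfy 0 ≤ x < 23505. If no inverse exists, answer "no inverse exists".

Apply the Euclidean algorithm to 23505 and 4489:
23505 = 5*4489 + 1060
4489 = 4*1060 + 249
1060 = 4*249 + 64
249 = 3*64 + 57
64 = 1*57 + 7
57 = 8*7 + 1
7 = 7*1 + 0
Since gcd(4489, 23505) = 1, back-substitute to write 1 as a combination:
1 = 57 − 8·7
1 = −8·64 + 9·57
1 = 9·249 − 35·64
1 = −35·1060 + 149·249
1 = 149·4489 − 631·1060
1 = −631·23505 + 3304·4489
So 4489·3304 ≡ 1 (mod 23505).

3304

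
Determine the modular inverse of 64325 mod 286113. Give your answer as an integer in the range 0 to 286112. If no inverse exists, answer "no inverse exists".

Run Euclid on (286113, 64325):
286113 = 4×64325 + 28813
64325 = 2×28813 + 6699
28813 = 4×6699 + 2017
6699 = 3×2017 + 648
2017 = 3×648 + 73
648 = 8×73 + 64
73 = 1×64 + 9
64 = 7×9 + 1
9 = 9×1 + 0
Since gcd(64325, 286113) = 1, back-substitute to write 1 as a combination:
1 = 64 − 7·9
1 = −7·73 + 8·64
1 = 8·648 − 71·73
1 = −71·2017 + 221·648
1 = 221·6699 − 734·2017
1 = −734·28813 + 3157·6699
1 = 3157·64325 − 7048·28813
1 = −7048·286113 + 31349·64325
So 64325·31349 ≡ 1 (mod 286113).

31349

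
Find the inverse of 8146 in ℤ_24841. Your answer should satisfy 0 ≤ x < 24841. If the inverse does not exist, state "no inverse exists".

14732

Apply the Euclidean algorithm to 24841 and 8146:
24841 = 3*8146 + 403
8146 = 20*403 + 86
403 = 4*86 + 59
86 = 1*59 + 27
59 = 2*27 + 5
27 = 5*5 + 2
5 = 2*2 + 1
2 = 2*1 + 0
The gcd is 1. Working backward:
1 = 5 − 2·2
1 = −2·27 + 11·5
1 = 11·59 − 24·27
1 = −24·86 + 35·59
1 = 35·403 − 164·86
1 = −164·8146 + 3315·403
1 = 3315·24841 − 10109·8146
Hence 8146⁻¹ ≡ -10109 ≡ 14732 (mod 24841).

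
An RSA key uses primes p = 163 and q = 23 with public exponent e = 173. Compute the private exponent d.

3461

φ(n) = (p−1)(q−1) = 162·22 = 3564.
Need d with 173·d ≡ 1 (mod 3564). Apply the extended Euclidean algorithm:
3564 = 20×173 + 104
173 = 1×104 + 69
104 = 1×69 + 35
69 = 1×35 + 34
35 = 1×34 + 1
34 = 34×1 + 0
Back-substitute:
1 = 35 − 34
1 = −69 + 2·35
1 = 2·104 − 3·69
1 = −3·173 + 5·104
1 = 5·3564 − 103·173
So 173·(-103) ≡ 1 (mod 3564), hence d ≡ -103 ≡ 3461 (mod 3564).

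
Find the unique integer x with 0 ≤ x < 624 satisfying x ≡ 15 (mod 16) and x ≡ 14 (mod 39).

287

Write x = 15 + 16·k. Then 16·k ≡ 14 − 15 ≡ 38 (mod 39).
Need 16⁻¹ mod 39. Extended Euclid on (39, 16):
39 = 2·16 + 7
16 = 2·7 + 2
7 = 3·2 + 1
2 = 2·1 + 0
Back-substitute:
1 = 7 − 3·2
1 = −3·16 + 7·7
1 = 7·39 − 17·16
16⁻¹ ≡ 22 (mod 39), so k ≡ 22·38 ≡ 17 (mod 39).
x = 15 + 16·17 = 287.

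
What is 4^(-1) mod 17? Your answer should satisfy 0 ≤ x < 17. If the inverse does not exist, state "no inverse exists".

13

gcd(17, 4) by repeated division:
17 = 4*4 + 1
4 = 4*1 + 0
Since gcd(4, 17) = 1, back-substitute to write 1 as a combination:
1 = 17 − 4·4
Hence 4⁻¹ ≡ -4 ≡ 13 (mod 17).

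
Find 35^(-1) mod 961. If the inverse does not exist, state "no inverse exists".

gcd(961, 35) by repeated division:
961 = 27*35 + 16
35 = 2*16 + 3
16 = 5*3 + 1
3 = 3*1 + 0
gcd = 1, so the inverse exists. Back-substitute:
1 = 16 − 5·3
1 = −5·35 + 11·16
1 = 11·961 − 302·35
Thus 35·(-302) ≡ 1 (mod 961); reducing, -302 mod 961 = 659.

659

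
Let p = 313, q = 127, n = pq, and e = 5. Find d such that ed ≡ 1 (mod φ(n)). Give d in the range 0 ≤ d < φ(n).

15725

φ(n) = (p−1)(q−1) = 312·126 = 39312.
Need d with 5·d ≡ 1 (mod 39312). Apply the extended Euclidean algorithm:
39312 = 7862·5 + 2
5 = 2·2 + 1
2 = 2·1 + 0
Back-substitute:
1 = 5 − 2·2
1 = −2·39312 + 15725·5
So 5·15725 ≡ 1 (mod 39312), hence d = 15725.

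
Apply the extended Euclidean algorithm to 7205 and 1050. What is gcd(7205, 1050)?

Euclidean algorithm:
7205 = 6*1050 + 905
1050 = 1*905 + 145
905 = 6*145 + 35
145 = 4*35 + 5
35 = 7*5 + 0
gcd(7205, 1050) = 5.
Working backward:
5 = 145 − 4·35
5 = −4·905 + 25·145
5 = 25·1050 − 29·905
5 = −29·7205 + 199·1050
So 5 = (-29)·7205 + (199)·1050.

5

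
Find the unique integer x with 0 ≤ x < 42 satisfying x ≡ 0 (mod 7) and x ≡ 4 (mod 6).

28

Write x = 0 + 7·k. Then 7·k ≡ 4 − 0 ≡ 4 (mod 6).
Need 7⁻¹ mod 6. Extended Euclid on (6, 1):
6 = 6*1 + 0
7⁻¹ ≡ 1 (mod 6), so k ≡ 1·4 ≡ 4 (mod 6).
x = 0 + 7·4 = 28.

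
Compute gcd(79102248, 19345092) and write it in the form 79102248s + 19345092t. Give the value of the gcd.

12

Apply Euclid's algorithm to 79102248 and 19345092:
79102248 = 4×19345092 + 1721880
19345092 = 11×1721880 + 404412
1721880 = 4×404412 + 104232
404412 = 3×104232 + 91716
104232 = 1×91716 + 12516
91716 = 7×12516 + 4104
12516 = 3×4104 + 204
4104 = 20×204 + 24
204 = 8×24 + 12
24 = 2×12 + 0
gcd(79102248, 19345092) = 12.
Express as a combination:
12 = 204 − 8·24
12 = −8·4104 + 161·204
12 = 161·12516 − 491·4104
12 = −491·91716 + 3598·12516
12 = 3598·104232 − 4089·91716
12 = −4089·404412 + 15865·104232
12 = 15865·1721880 − 67549·404412
12 = −67549·19345092 + 758904·1721880
12 = 758904·79102248 − 3103165·19345092
So 12 = (758904)·79102248 + (-3103165)·19345092.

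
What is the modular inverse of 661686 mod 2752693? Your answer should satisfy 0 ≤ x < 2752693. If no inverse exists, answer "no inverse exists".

Run Euclid on (2752693, 661686):
2752693 = 4·661686 + 105949
661686 = 6·105949 + 25992
105949 = 4·25992 + 1981
25992 = 13·1981 + 239
1981 = 8·239 + 69
239 = 3·69 + 32
69 = 2·32 + 5
32 = 6·5 + 2
5 = 2·2 + 1
2 = 2·1 + 0
The gcd is 1. Working backward:
1 = 5 − 2·2
1 = −2·32 + 13·5
1 = 13·69 − 28·32
1 = −28·239 + 97·69
1 = 97·1981 − 804·239
1 = −804·25992 + 10549·1981
1 = 10549·105949 − 43000·25992
1 = −43000·661686 + 268549·105949
1 = 268549·2752693 − 1117196·661686
Hence 661686⁻¹ ≡ -1117196 ≡ 1635497 (mod 2752693).

1635497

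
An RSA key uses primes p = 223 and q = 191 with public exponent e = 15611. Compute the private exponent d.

26171

φ(n) = (p−1)(q−1) = 222·190 = 42180.
Need d with 15611·d ≡ 1 (mod 42180). Apply the extended Euclidean algorithm:
42180 = 2*15611 + 10958
15611 = 1*10958 + 4653
10958 = 2*4653 + 1652
4653 = 2*1652 + 1349
1652 = 1*1349 + 303
1349 = 4*303 + 137
303 = 2*137 + 29
137 = 4*29 + 21
29 = 1*21 + 8
21 = 2*8 + 5
8 = 1*5 + 3
5 = 1*3 + 2
3 = 1*2 + 1
2 = 2*1 + 0
Back-substitute:
1 = 3 − 2
1 = −5 + 2·3
1 = 2·8 − 3·5
1 = −3·21 + 8·8
1 = 8·29 − 11·21
1 = −11·137 + 52·29
1 = 52·303 − 115·137
1 = −115·1349 + 512·303
1 = 512·1652 − 627·1349
1 = −627·4653 + 1766·1652
1 = 1766·10958 − 4159·4653
1 = −4159·15611 + 5925·10958
1 = 5925·42180 − 16009·15611
So 15611·(-16009) ≡ 1 (mod 42180), hence d ≡ -16009 ≡ 26171 (mod 42180).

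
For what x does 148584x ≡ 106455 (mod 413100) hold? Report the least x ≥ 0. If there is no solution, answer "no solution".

gcd(148584, 413100):
413100 = 2·148584 + 115932
148584 = 1·115932 + 32652
115932 = 3·32652 + 17976
32652 = 1·17976 + 14676
17976 = 1·14676 + 3300
14676 = 4·3300 + 1476
3300 = 2·1476 + 348
1476 = 4·348 + 84
348 = 4·84 + 12
84 = 7·12 + 0
gcd = 12, but 12 ∤ 106455, so the congruence has no solution.

no solution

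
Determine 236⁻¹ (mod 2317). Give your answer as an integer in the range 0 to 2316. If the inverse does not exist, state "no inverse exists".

gcd(2317, 236) by repeated division:
2317 = 9·236 + 193
236 = 1·193 + 43
193 = 4·43 + 21
43 = 2·21 + 1
21 = 21·1 + 0
Since gcd(236, 2317) = 1, back-substitute to write 1 as a combination:
1 = 43 − 2·21
1 = −2·193 + 9·43
1 = 9·236 − 11·193
1 = −11·2317 + 108·236
So 236·108 ≡ 1 (mod 2317).

108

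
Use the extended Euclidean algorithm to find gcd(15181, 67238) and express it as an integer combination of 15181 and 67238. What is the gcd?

1

Repeated division:
67238 = 4·15181 + 6514
15181 = 2·6514 + 2153
6514 = 3·2153 + 55
2153 = 39·55 + 8
55 = 6·8 + 7
8 = 1·7 + 1
7 = 7·1 + 0
gcd(15181, 67238) = 1.
Back-substituting:
1 = 8 − 7
1 = −55 + 7·8
1 = 7·2153 − 274·55
1 = −274·6514 + 829·2153
1 = 829·15181 − 1932·6514
1 = −1932·67238 + 8557·15181
So 1 = (-1932)·67238 + (8557)·15181.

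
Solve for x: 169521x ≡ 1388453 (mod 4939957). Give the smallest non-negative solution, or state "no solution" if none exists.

40776

First find gcd(169521, 4939957):
4939957 = 29·169521 + 23848
169521 = 7·23848 + 2585
23848 = 9·2585 + 583
2585 = 4·583 + 253
583 = 2·253 + 77
253 = 3·77 + 22
77 = 3·22 + 11
22 = 2·11 + 0
gcd = 11 and 11 | 1388453, so solutions exist. Divide through by 11: 15411x ≡ 126223 (mod 449087).
Now find 15411⁻¹ mod 449087:
449087 = 29*15411 + 2168
15411 = 7*2168 + 235
2168 = 9*235 + 53
235 = 4*53 + 23
53 = 2*23 + 7
23 = 3*7 + 2
7 = 3*2 + 1
2 = 2*1 + 0
Back-substitute:
1 = 7 − 3·2
1 = −3·23 + 10·7
1 = 10·53 − 23·23
1 = −23·235 + 102·53
1 = 102·2168 − 941·235
1 = −941·15411 + 6689·2168
1 = 6689·449087 − 194922·15411
So 15411·(-194922) ≡ 1 (mod 449087), i.e. 15411⁻¹ ≡ 254165.
Then x ≡ 254165·126223 ≡ 40776 (mod 449087); the smallest non-negative solution is x = 40776.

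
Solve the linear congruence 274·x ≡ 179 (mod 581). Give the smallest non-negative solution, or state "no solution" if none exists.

130

First find gcd(274, 581):
581 = 2*274 + 33
274 = 8*33 + 10
33 = 3*10 + 3
10 = 3*3 + 1
3 = 3*1 + 0
gcd = 1, so a unique solution mod 581 exists.
Back-substitute for the Bézout coefficients:
1 = 10 − 3·3
1 = −3·33 + 10·10
1 = 10·274 − 83·33
1 = −83·581 + 176·274
So 274·(176) ≡ 1 (mod 581), giving 274⁻¹ ≡ 176.
x ≡ 274⁻¹·179 ≡ 176·179 ≡ 130 (mod 581).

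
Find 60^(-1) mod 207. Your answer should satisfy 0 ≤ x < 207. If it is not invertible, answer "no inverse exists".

no inverse exists

Euclidean algorithm on 207, 60:
207 = 3*60 + 27
60 = 2*27 + 6
27 = 4*6 + 3
6 = 2*3 + 0
The gcd is 3, not 1, hence no inverse exists.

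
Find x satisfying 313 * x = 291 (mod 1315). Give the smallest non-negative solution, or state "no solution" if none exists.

First find gcd(313, 1315):
1315 = 4×313 + 63
313 = 4×63 + 61
63 = 1×61 + 2
61 = 30×2 + 1
2 = 2×1 + 0
gcd = 1, so a unique solution mod 1315 exists.
Back-substitute for the Bézout coefficients:
1 = 61 − 30·2
1 = −30·63 + 31·61
1 = 31·313 − 154·63
1 = −154·1315 + 647·313
So 313·(647) ≡ 1 (mod 1315), giving 313⁻¹ ≡ 647.
x ≡ 313⁻¹·291 ≡ 647·291 ≡ 232 (mod 1315).

232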